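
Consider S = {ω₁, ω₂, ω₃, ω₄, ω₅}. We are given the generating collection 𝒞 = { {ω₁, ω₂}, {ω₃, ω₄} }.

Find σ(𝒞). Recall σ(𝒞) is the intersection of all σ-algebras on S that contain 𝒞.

σ(𝒞) (8 sets): { {}, {ω₅}, {ω₁, ω₂}, {ω₃, ω₄}, {ω₁, ω₂, ω₅}, {ω₃, ω₄, ω₅}, {ω₁, ω₂, ω₃, ω₄}, S }

Derivation:
Take S₀ = 𝒞 ∪ {∅, S} = { {}, {ω₁, ω₂}, {ω₃, ω₄}, S }.
Pass 1. New:
  {ω₁, ω₂, ω₅}  = ᶜ of {ω₃, ω₄}
  {ω₃, ω₄, ω₅}  = ᶜ of {ω₁, ω₂}
  {ω₁, ω₂, ω₃, ω₄}  = {ω₁, ω₂} ∪ {ω₃, ω₄}
  (now 7)
Pass 2. New:
  {ω₅}  = ᶜ of {ω₁, ω₂, ω₃, ω₄}
  (now 8)
Pass 3: closed — nothing new.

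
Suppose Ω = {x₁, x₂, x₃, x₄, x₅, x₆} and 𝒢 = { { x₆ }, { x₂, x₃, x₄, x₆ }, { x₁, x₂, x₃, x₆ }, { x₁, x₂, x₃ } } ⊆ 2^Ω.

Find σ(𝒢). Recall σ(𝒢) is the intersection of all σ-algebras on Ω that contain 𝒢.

σ(𝒢) = { {  }, { x₁ }, { x₄ }, { x₅ }, { x₆ }, { x₁, x₄ }, { x₁, x₅ }, { x₁, x₆ }, { x₂, x₃ }, { x₄, x₅ }, { x₄, x₆ }, { x₅, x₆ }, { x₁, x₂, x₃ }, { x₁, x₄, x₅ }, { x₁, x₄, x₆ }, { x₁, x₅, x₆ }, { x₂, x₃, x₄ }, { x₂, x₃, x₅ }, { x₂, x₃, x₆ }, { x₄, x₅, x₆ }, { x₁, x₂, x₃, x₄ }, { x₁, x₂, x₃, x₅ }, { x₁, x₂, x₃, x₆ }, { x₁, x₄, x₅, x₆ }, { x₂, x₃, x₄, x₅ }, { x₂, x₃, x₄, x₆ }, { x₂, x₃, x₅, x₆ }, { x₁, x₂, x₃, x₄, x₅ }, { x₁, x₂, x₃, x₄, x₆ }, { x₁, x₂, x₃, x₅, x₆ }, { x₂, x₃, x₄, x₅, x₆ }, Ω }

Working:
Start: 𝒢 ∪ {∅, Ω} = { {  }, { x₆ }, { x₁, x₂, x₃ }, { x₁, x₂, x₃, x₆ }, { x₂, x₃, x₄, x₆ }, Ω }.
Step 1 (5 new):
  { x₁, x₅ }  = { x₂, x₃, x₄, x₆ }ᶜ
  { x₄, x₅ }  = { x₁, x₂, x₃, x₆ }ᶜ
  { x₄, x₅, x₆ }  = { x₁, x₂, x₃ }ᶜ
  { x₁, x₂, x₃, x₄, x₅ }  = { x₆ }ᶜ
  { x₁, x₂, x₃, x₄, x₆ }  = { x₁, x₂, x₃ } ∪ { x₂, x₃, x₄, x₆ }
  |family| = 11
Step 2: +7 →
  { x₅ }  = { x₁, x₂, x₃, x₄, x₆ }ᶜ
  { x₁, x₄, x₅ }  = { x₄, x₅ } ∪ { x₁, x₅ }
  { x₁, x₅, x₆ }  = { x₆ } ∪ { x₁, x₅ }
  { x₁, x₂, x₃, x₅ }  = { x₁, x₂, x₃ } ∪ { x₁, x₅ }
  { x₁, x₄, x₅, x₆ }  = { x₁, x₅ } ∪ { x₄, x₅, x₆ }
  { x₁, x₂, x₃, x₅, x₆ }  = { x₁, x₂, x₃, x₆ } ∪ { x₁, x₅ }
  { x₂, x₃, x₄, x₅, x₆ }  = { x₄, x₅ } ∪ { x₂, x₃, x₄, x₆ }
  |family| = 18
Step 3: 7 new —
  { x₁ }  = { x₂, x₃, x₄, x₅, x₆ }ᶜ
  { x₄ }  = { x₁, x₂, x₃, x₅, x₆ }ᶜ
  { x₂, x₃ }  = { x₁, x₄, x₅, x₆ }ᶜ
  { x₄, x₆ }  = { x₁, x₂, x₃, x₅ }ᶜ
  { x₅, x₆ }  = { x₆ } ∪ { x₅ }
  { x₂, x₃, x₄ }  = { x₁, x₅, x₆ }ᶜ
  { x₂, x₃, x₆ }  = { x₁, x₄, x₅ }ᶜ
  |family| = 25
Step 4 adds 7:
  { x₁, x₄ }  = { x₁ } ∪ { x₄ }
  { x₁, x₆ }  = { x₁ } ∪ { x₆ }
  { x₁, x₄, x₆ }  = { x₁ } ∪ { x₄, x₆ }
  { x₂, x₃, x₅ }  = { x₅ } ∪ { x₂, x₃ }
  { x₁, x₂, x₃, x₄ }  = { x₅, x₆ }ᶜ
  { x₂, x₃, x₄, x₅ }  = { x₂, x₃, x₄ } ∪ { x₅ }
  { x₂, x₃, x₅, x₆ }  = { x₅, x₆ } ∪ { x₂, x₃, x₆ }
  |family| = 32
Step 5: already closed under ᶜ and ∪.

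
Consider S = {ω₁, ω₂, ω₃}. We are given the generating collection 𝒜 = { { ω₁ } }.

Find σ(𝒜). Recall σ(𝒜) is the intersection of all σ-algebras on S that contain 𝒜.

σ(𝒜) (4 sets): { ∅, { ω₁ }, { ω₂, ω₃ }, S }

Check:
Initial family (3 sets): { ∅, { ω₁ }, S }.
Round 1 (1 new):
  { ω₂, ω₃ }  = complement { ω₁ }
  |family| = 4
Round 2: already closed under ᶜ and ∪.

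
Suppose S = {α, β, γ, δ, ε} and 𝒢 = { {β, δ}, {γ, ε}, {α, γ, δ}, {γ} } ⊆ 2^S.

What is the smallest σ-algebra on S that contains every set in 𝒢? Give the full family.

Take S₀ = 𝒢 ∪ {∅, S} = { {}, {γ}, {β, δ}, {γ, ε}, {α, γ, δ}, S }.
Step 1: +8 →
  {β, ε}  = complement {α, γ, δ}
  {α, β, δ}  = complement {γ, ε}
  {α, γ, ε}  = complement {β, δ}
  {β, γ, δ}  = {γ} ∪ {β, δ}
  {α, β, γ, δ}  = {α, γ, δ} ∪ {β, δ}
  {α, β, δ, ε}  = complement {γ}
  {α, γ, δ, ε}  = {α, γ, δ} ∪ {γ, ε}
  {β, γ, δ, ε}  = {γ, ε} ∪ {β, δ}
  |family| = 14
Step 2 adds 7:
  {α}  = complement {β, γ, δ, ε}
  {β}  = complement {α, γ, δ, ε}
  {ε}  = complement {α, β, γ, δ}
  {α, ε}  = complement {β, γ, δ}
  {β, γ, ε}  = {β, ε} ∪ {γ}
  {β, δ, ε}  = {β, ε} ∪ {β, δ}
  {α, β, γ, ε}  = {β, ε} ∪ {α, γ, ε}
  |family| = 21
Step 3 adds 6:
  {δ}  = complement {α, β, γ, ε}
  {α, β}  = {β} ∪ {α}
  {α, γ}  = complement {β, δ, ε}
  {α, δ}  = complement {β, γ, ε}
  {β, γ}  = {β} ∪ {γ}
  {α, β, ε}  = {β, ε} ∪ {α, ε}
  |family| = 27
Step 4: 5 new —
  {γ, δ}  = complement {α, β, ε}
  {δ, ε}  = {ε} ∪ {δ}
  {α, β, γ}  = {α, β} ∪ {γ}
  {α, δ, ε}  = complement {β, γ}
  {γ, δ, ε}  = complement {α, β}
  |family| = 32
Step 5: stable.

Hence σ(𝒢) has 32 members: { {}, {α}, {β}, {γ}, {δ}, {ε}, {α, β}, {α, γ}, {α, δ}, {α, ε}, {β, γ}, {β, δ}, {β, ε}, {γ, δ}, {γ, ε}, {δ, ε}, {α, β, γ}, {α, β, δ}, {α, β, ε}, {α, γ, δ}, {α, γ, ε}, {α, δ, ε}, {β, γ, δ}, {β, γ, ε}, {β, δ, ε}, {γ, δ, ε}, {α, β, γ, δ}, {α, β, γ, ε}, {α, β, δ, ε}, {α, γ, δ, ε}, {β, γ, δ, ε}, S }.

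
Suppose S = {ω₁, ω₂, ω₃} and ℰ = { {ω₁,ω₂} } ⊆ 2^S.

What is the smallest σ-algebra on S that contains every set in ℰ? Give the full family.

Answer: σ(ℰ) = { {}, {ω₃}, {ω₁,ω₂}, S }

Working:
Seed the family with ℰ together with ∅ and S: { {}, {ω₁,ω₂}, S }.
Round 1: +1 →
  {ω₃}  = complement {ω₁,ω₂}
  |family| = 4
Round 2: already closed under ᶜ and ∪.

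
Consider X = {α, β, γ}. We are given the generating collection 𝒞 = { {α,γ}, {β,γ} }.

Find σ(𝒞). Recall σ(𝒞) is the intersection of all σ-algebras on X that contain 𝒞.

Answer: σ(𝒞) = { {}, {α}, {β}, {γ}, {α,β}, {α,γ}, {β,γ}, X }

Working:
Seed the family with 𝒞 together with ∅ and X: { {}, {α,γ}, {β,γ}, X }.
Step 1 (2 new):
  {α}  = complement {β,γ}
  {β}  = complement {α,γ}
  (now 6)
Step 2 (1 new):
  {α,β}  = {β} ∪ {α}
  (now 7)
Step 3: +1 →
  {γ}  = complement {α,β}
  (now 8)
Step 4: closed — nothing new.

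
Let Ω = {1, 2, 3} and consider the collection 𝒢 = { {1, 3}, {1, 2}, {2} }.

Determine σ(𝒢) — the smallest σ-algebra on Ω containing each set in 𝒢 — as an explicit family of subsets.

Start: 𝒢 ∪ {∅, Ω} = { {}, {2}, {1, 2}, {1, 3}, Ω }.
Round 1: +1 →
  {3}  = {1, 2}ᶜ
  [6 total]
Round 2: 1 new —
  {2, 3}  = {3} ∪ {2}
  [7 total]
Round 3 (1 new):
  {1}  = {2, 3}ᶜ
  [8 total]
Round 4: stable.

Hence σ(𝒢) has 8 members: { {}, {1}, {2}, {3}, {1, 2}, {1, 3}, {2, 3}, Ω }.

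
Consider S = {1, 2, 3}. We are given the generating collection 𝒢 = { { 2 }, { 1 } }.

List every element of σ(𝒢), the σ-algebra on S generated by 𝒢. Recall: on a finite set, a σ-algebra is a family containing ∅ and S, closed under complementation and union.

Begin from { ∅, { 1 }, { 2 }, S } (that is, 𝒢 plus ∅ and S).
Round 1: 3 new —
  { 1, 2 }  = { 2 } ∪ { 1 }
  { 1, 3 }  = { 2 }ᶜ
  { 2, 3 }  = { 1 }ᶜ
  — 7 sets.
Round 2: 1 new —
  { 3 }  = { 1, 2 }ᶜ
  — 8 sets.
Round 3 adds nothing — fixpoint reached.

Therefore σ(𝒢) = { ∅, { 1 }, { 2 }, { 3 }, { 1, 2 }, { 1, 3 }, { 2, 3 }, S } (|σ(𝒢)| = 8).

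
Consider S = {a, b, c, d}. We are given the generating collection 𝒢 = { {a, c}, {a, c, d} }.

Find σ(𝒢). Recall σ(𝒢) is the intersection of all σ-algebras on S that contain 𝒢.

|σ(𝒢)| = 8.  σ(𝒢) = { {}, {b}, {d}, {a, c}, {b, d}, {a, b, c}, {a, c, d}, S }

Working:
Seed the family with 𝒢 together with ∅ and S: { {}, {a, c}, {a, c, d}, S }.
Step 1: +2 →
  {b}  = ᶜ of {a, c, d}
  {b, d}  = ᶜ of {a, c}
  (now 6)
Step 2 (1 new):
  {a, b, c}  = {a, c} ∪ {b}
  (now 7)
Step 3 adds 1:
  {d}  = ᶜ of {a, b, c}
  (now 8)
Step 4: stable.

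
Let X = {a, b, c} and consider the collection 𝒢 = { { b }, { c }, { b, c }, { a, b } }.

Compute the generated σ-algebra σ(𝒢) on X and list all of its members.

Start: 𝒢 ∪ {∅, X} = { {  }, { b }, { c }, { a, b }, { b, c }, X }.
Round 1 (2 new):
  { a }  = ᶜ of { b, c }
  { a, c }  = ᶜ of { b }
  |family| = 8
Round 2 adds nothing — fixpoint reached.

σ(𝒢) = { {  }, { a }, { b }, { c }, { a, b }, { a, c }, { b, c }, X }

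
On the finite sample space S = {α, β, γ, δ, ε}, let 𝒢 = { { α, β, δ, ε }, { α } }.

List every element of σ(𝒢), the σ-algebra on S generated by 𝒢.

|σ(𝒢)| = 8.  σ(𝒢) = { {  }, { α }, { γ }, { α, γ }, { β, δ, ε }, { α, β, δ, ε }, { β, γ, δ, ε }, S }

Trace:
Initial family (4 sets): { {  }, { α }, { α, β, δ, ε }, S }.
Iteration 1: 2 new —
  { γ }  = ᶜ of { α, β, δ, ε }
  { β, γ, δ, ε }  = ᶜ of { α }
  [6 total]
Iteration 2: +1 →
  { α, γ }  = { γ } ∪ { α }
  [7 total]
Iteration 3 adds 1:
  { β, δ, ε }  = ᶜ of { α, γ }
  [8 total]
Iteration 4: already closed under ᶜ and ∪.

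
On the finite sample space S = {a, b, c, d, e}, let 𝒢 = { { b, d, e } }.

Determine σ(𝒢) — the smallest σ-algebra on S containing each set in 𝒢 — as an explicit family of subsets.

Initial family (3 sets): { {  }, { b, d, e }, S }.
Iteration 1 adds 1:
  { a, c }  = complement { b, d, e }
  |family| = 4
Iteration 2 adds nothing — fixpoint reached.

Hence σ(𝒢) has 4 members: { {  }, { a, c }, { b, d, e }, S }.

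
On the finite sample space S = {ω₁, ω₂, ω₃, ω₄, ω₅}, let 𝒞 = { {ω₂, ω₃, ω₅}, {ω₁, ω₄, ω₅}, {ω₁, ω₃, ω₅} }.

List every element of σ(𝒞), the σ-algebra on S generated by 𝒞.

σ(𝒞) (32 sets): { {}, {ω₁}, {ω₂}, {ω₃}, {ω₄}, {ω₅}, {ω₁, ω₂}, {ω₁, ω₃}, {ω₁, ω₄}, {ω₁, ω₅}, {ω₂, ω₃}, {ω₂, ω₄}, {ω₂, ω₅}, {ω₃, ω₄}, {ω₃, ω₅}, {ω₄, ω₅}, {ω₁, ω₂, ω₃}, {ω₁, ω₂, ω₄}, {ω₁, ω₂, ω₅}, {ω₁, ω₃, ω₄}, {ω₁, ω₃, ω₅}, {ω₁, ω₄, ω₅}, {ω₂, ω₃, ω₄}, {ω₂, ω₃, ω₅}, {ω₂, ω₄, ω₅}, {ω₃, ω₄, ω₅}, {ω₁, ω₂, ω₃, ω₄}, {ω₁, ω₂, ω₃, ω₅}, {ω₁, ω₂, ω₄, ω₅}, {ω₁, ω₃, ω₄, ω₅}, {ω₂, ω₃, ω₄, ω₅}, S }

Trace:
Start: 𝒞 ∪ {∅, S} = { {}, {ω₁, ω₃, ω₅}, {ω₁, ω₄, ω₅}, {ω₂, ω₃, ω₅}, S }.
Iteration 1: 5 new —
  {ω₁, ω₄}  = complement {ω₂, ω₃, ω₅}
  {ω₂, ω₃}  = complement {ω₁, ω₄, ω₅}
  {ω₂, ω₄}  = complement {ω₁, ω₃, ω₅}
  {ω₁, ω₂, ω₃, ω₅}  = {ω₂, ω₃, ω₅} ∪ {ω₁, ω₃, ω₅}
  {ω₁, ω₃, ω₄, ω₅}  = {ω₁, ω₄, ω₅} ∪ {ω₁, ω₃, ω₅}
  (now 10)
Iteration 2: 7 new —
  {ω₂}  = complement {ω₁, ω₃, ω₄, ω₅}
  {ω₄}  = complement {ω₁, ω₂, ω₃, ω₅}
  {ω₁, ω₂, ω₄}  = {ω₁, ω₄} ∪ {ω₂, ω₄}
  {ω₂, ω₃, ω₄}  = {ω₂, ω₃} ∪ {ω₂, ω₄}
  {ω₁, ω₂, ω₃, ω₄}  = {ω₂, ω₃} ∪ {ω₁, ω₄}
  {ω₁, ω₂, ω₄, ω₅}  = {ω₁, ω₄, ω₅} ∪ {ω₂, ω₄}
  {ω₂, ω₃, ω₄, ω₅}  = {ω₂, ω₃, ω₅} ∪ {ω₂, ω₄}
  (now 17)
Iteration 3: 5 new —
  {ω₁}  = complement {ω₂, ω₃, ω₄, ω₅}
  {ω₃}  = complement {ω₁, ω₂, ω₄, ω₅}
  {ω₅}  = complement {ω₁, ω₂, ω₃, ω₄}
  {ω₁, ω₅}  = complement {ω₂, ω₃, ω₄}
  {ω₃, ω₅}  = complement {ω₁, ω₂, ω₄}
  (now 22)
Iteration 4 (10 new):
  {ω₁, ω₂}  = {ω₂} ∪ {ω₁}
  {ω₁, ω₃}  = {ω₃} ∪ {ω₁}
  {ω₂, ω₅}  = {ω₂} ∪ {ω₅}
  {ω₃, ω₄}  = {ω₃} ∪ {ω₄}
  {ω₄, ω₅}  = {ω₅} ∪ {ω₄}
  {ω₁, ω₂, ω₃}  = {ω₂, ω₃} ∪ {ω₁}
  {ω₁, ω₂, ω₅}  = {ω₂} ∪ {ω₁, ω₅}
  {ω₁, ω₃, ω₄}  = {ω₃} ∪ {ω₁, ω₄}
  {ω₂, ω₄, ω₅}  = {ω₅} ∪ {ω₂, ω₄}
  {ω₃, ω₄, ω₅}  = {ω₄} ∪ {ω₃, ω₅}
  (now 32)
Iteration 5 adds nothing — fixpoint reached.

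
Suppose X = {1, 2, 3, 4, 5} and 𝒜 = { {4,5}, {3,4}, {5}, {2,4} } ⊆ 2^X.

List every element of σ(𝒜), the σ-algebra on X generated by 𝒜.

Begin from { {}, {5}, {2,4}, {3,4}, {4,5}, X } (that is, 𝒜 plus ∅ and X).
Iteration 1 adds 7:
  {1,2,3}  = {4,5}ᶜ
  {1,2,5}  = {3,4}ᶜ
  {1,3,5}  = {2,4}ᶜ
  {2,3,4}  = {3,4} ∪ {2,4}
  {2,4,5}  = {4,5} ∪ {2,4}
  {3,4,5}  = {4,5} ∪ {3,4}
  {1,2,3,4}  = {5}ᶜ
  [13 total]
Iteration 2: 7 new —
  {1,2}  = {3,4,5}ᶜ
  {1,3}  = {2,4,5}ᶜ
  {1,5}  = {2,3,4}ᶜ
  {1,2,3,5}  = {1,2,3} ∪ {1,3,5}
  {1,2,4,5}  = {4,5} ∪ {1,2,5}
  {1,3,4,5}  = {3,4,5} ∪ {1,3,5}
  {2,3,4,5}  = {3,4,5} ∪ {2,3,4}
  [20 total]
Iteration 3: 7 new —
  {1}  = {2,3,4,5}ᶜ
  {2}  = {1,3,4,5}ᶜ
  {3}  = {1,2,4,5}ᶜ
  {4}  = {1,2,3,5}ᶜ
  {1,2,4}  = {2,4} ∪ {1,2}
  {1,3,4}  = {3,4} ∪ {1,3}
  {1,4,5}  = {4,5} ∪ {1,5}
  [27 total]
Iteration 4 adds 4:
  {1,4}  = {4} ∪ {1}
  {2,3}  = {1,4,5}ᶜ
  {2,5}  = {1,3,4}ᶜ
  {3,5}  = {1,2,4}ᶜ
  [31 total]
Iteration 5. New:
  {2,3,5}  = {1,4}ᶜ
  [32 total]
Iteration 6: no new sets; the family is a σ-algebra.

Therefore σ(𝒜) = { {}, {1}, {2}, {3}, {4}, {5}, {1,2}, {1,3}, {1,4}, {1,5}, {2,3}, {2,4}, {2,5}, {3,4}, {3,5}, {4,5}, {1,2,3}, {1,2,4}, {1,2,5}, {1,3,4}, {1,3,5}, {1,4,5}, {2,3,4}, {2,3,5}, {2,4,5}, {3,4,5}, {1,2,3,4}, {1,2,3,5}, {1,2,4,5}, {1,3,4,5}, {2,3,4,5}, X } (|σ(𝒜)| = 32).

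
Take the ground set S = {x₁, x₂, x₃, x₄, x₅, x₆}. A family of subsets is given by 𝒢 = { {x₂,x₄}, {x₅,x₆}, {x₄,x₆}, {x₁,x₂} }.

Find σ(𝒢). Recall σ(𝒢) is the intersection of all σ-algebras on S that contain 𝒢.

Initial family (6 sets): { {}, {x₁,x₂}, {x₂,x₄}, {x₄,x₆}, {x₅,x₆}, S }.
Round 1 (10 new):
  {x₁,x₂,x₄}  = {x₁,x₂} ∪ {x₂,x₄}
  {x₂,x₄,x₆}  = {x₄,x₆} ∪ {x₂,x₄}
  {x₄,x₅,x₆}  = {x₅,x₆} ∪ {x₄,x₆}
  {x₁,x₂,x₃,x₄}  = complement {x₅,x₆}
  {x₁,x₂,x₃,x₅}  = complement {x₄,x₆}
  {x₁,x₂,x₄,x₆}  = {x₁,x₂} ∪ {x₄,x₆}
  {x₁,x₂,x₅,x₆}  = {x₅,x₆} ∪ {x₁,x₂}
  {x₁,x₃,x₅,x₆}  = complement {x₂,x₄}
  {x₂,x₄,x₅,x₆}  = {x₅,x₆} ∪ {x₂,x₄}
  {x₃,x₄,x₅,x₆}  = complement {x₁,x₂}
  |family| = 16
Round 2. New:
  {x₁,x₃}  = complement {x₂,x₄,x₅,x₆}
  {x₃,x₄}  = complement {x₁,x₂,x₅,x₆}
  {x₃,x₅}  = complement {x₁,x₂,x₄,x₆}
  {x₁,x₂,x₃}  = complement {x₄,x₅,x₆}
  {x₁,x₃,x₅}  = complement {x₂,x₄,x₆}
  {x₃,x₅,x₆}  = complement {x₁,x₂,x₄}
  {x₁,x₂,x₃,x₄,x₅}  = {x₁,x₂,x₄} ∪ {x₁,x₂,x₃,x₅}
  {x₁,x₂,x₃,x₄,x₆}  = {x₂,x₄,x₆} ∪ {x₁,x₂,x₃,x₄}
  {x₁,x₂,x₃,x₅,x₆}  = {x₁,x₃,x₅,x₆} ∪ {x₁,x₂}
  {x₁,x₂,x₄,x₅,x₆}  = {x₂,x₄,x₆} ∪ {x₁,x₂,x₅,x₆}
  {x₁,x₃,x₄,x₅,x₆}  = {x₁,x₃,x₅,x₆} ∪ {x₃,x₄,x₅,x₆}
  {x₂,x₃,x₄,x₅,x₆}  = {x₂,x₄,x₆} ∪ {x₃,x₄,x₅,x₆}
  |family| = 28
Round 3: 14 new —
  {x₁}  = complement {x₂,x₃,x₄,x₅,x₆}
  {x₂}  = complement {x₁,x₃,x₄,x₅,x₆}
  {x₃}  = complement {x₁,x₂,x₄,x₅,x₆}
  {x₄}  = complement {x₁,x₂,x₃,x₅,x₆}
  {x₅}  = complement {x₁,x₂,x₃,x₄,x₆}
  {x₆}  = complement {x₁,x₂,x₃,x₄,x₅}
  {x₁,x₃,x₄}  = {x₃,x₄} ∪ {x₁,x₃}
  {x₂,x₃,x₄}  = {x₃,x₄} ∪ {x₂,x₄}
  {x₃,x₄,x₅}  = {x₃,x₄} ∪ {x₃,x₅}
  {x₃,x₄,x₆}  = {x₃,x₄} ∪ {x₄,x₆}
  {x₁,x₃,x₄,x₅}  = {x₃,x₄} ∪ {x₁,x₃,x₅}
  {x₁,x₃,x₄,x₆}  = {x₁,x₃} ∪ {x₄,x₆}
  {x₂,x₃,x₄,x₅}  = {x₃,x₅} ∪ {x₂,x₄}
  {x₂,x₃,x₄,x₆}  = {x₂,x₄,x₆} ∪ {x₃,x₄}
  |family| = 42
Round 4 (20 new):
  {x₁,x₄}  = {x₄} ∪ {x₁}
  {x₁,x₅}  = complement {x₂,x₃,x₄,x₆}
  {x₁,x₆}  = complement {x₂,x₃,x₄,x₅}
  {x₂,x₃}  = {x₂} ∪ {x₃}
  {x₂,x₅}  = complement {x₁,x₃,x₄,x₆}
  {x₂,x₆}  = complement {x₁,x₃,x₄,x₅}
  {x₃,x₆}  = {x₃} ∪ {x₆}
  {x₄,x₅}  = {x₄} ∪ {x₅}
  {x₁,x₂,x₅}  = complement {x₃,x₄,x₆}
  {x₁,x₂,x₆}  = complement {x₃,x₄,x₅}
  {x₁,x₃,x₆}  = {x₁,x₃} ∪ {x₆}
  {x₁,x₄,x₆}  = {x₁} ∪ {x₄,x₆}
  {x₁,x₅,x₆}  = complement {x₂,x₃,x₄}
  {x₂,x₃,x₅}  = {x₂} ∪ {x₃,x₅}
  {x₂,x₄,x₅}  = {x₂,x₄} ∪ {x₅}
  {x₂,x₅,x₆}  = complement {x₁,x₃,x₄}
  {x₁,x₂,x₃,x₆}  = {x₁,x₂,x₃} ∪ {x₆}
  {x₁,x₂,x₄,x₅}  = {x₁,x₂,x₄} ∪ {x₅}
  {x₁,x₄,x₅,x₆}  = {x₄,x₅,x₆} ∪ {x₁}
  {x₂,x₃,x₅,x₆}  = {x₂} ∪ {x₃,x₅,x₆}
  |family| = 62
Round 5. New:
  {x₁,x₄,x₅}  = {x₄,x₅} ∪ {x₁,x₄}
  {x₂,x₃,x₆}  = {x₂} ∪ {x₃,x₆}
  |family| = 64
Round 6: no new sets; the family is a σ-algebra.

Therefore σ(𝒢) = { {}, {x₁}, {x₂}, {x₃}, {x₄}, {x₅}, {x₆}, {x₁,x₂}, {x₁,x₃}, {x₁,x₄}, {x₁,x₅}, {x₁,x₆}, {x₂,x₃}, {x₂,x₄}, {x₂,x₅}, {x₂,x₆}, {x₃,x₄}, {x₃,x₅}, {x₃,x₆}, {x₄,x₅}, {x₄,x₆}, {x₅,x₆}, {x₁,x₂,x₃}, {x₁,x₂,x₄}, {x₁,x₂,x₅}, {x₁,x₂,x₆}, {x₁,x₃,x₄}, {x₁,x₃,x₅}, {x₁,x₃,x₆}, {x₁,x₄,x₅}, {x₁,x₄,x₆}, {x₁,x₅,x₆}, {x₂,x₃,x₄}, {x₂,x₃,x₅}, {x₂,x₃,x₆}, {x₂,x₄,x₅}, {x₂,x₄,x₆}, {x₂,x₅,x₆}, {x₃,x₄,x₅}, {x₃,x₄,x₆}, {x₃,x₅,x₆}, {x₄,x₅,x₆}, {x₁,x₂,x₃,x₄}, {x₁,x₂,x₃,x₅}, {x₁,x₂,x₃,x₆}, {x₁,x₂,x₄,x₅}, {x₁,x₂,x₄,x₆}, {x₁,x₂,x₅,x₆}, {x₁,x₃,x₄,x₅}, {x₁,x₃,x₄,x₆}, {x₁,x₃,x₅,x₆}, {x₁,x₄,x₅,x₆}, {x₂,x₃,x₄,x₅}, {x₂,x₃,x₄,x₆}, {x₂,x₃,x₅,x₆}, {x₂,x₄,x₅,x₆}, {x₃,x₄,x₅,x₆}, {x₁,x₂,x₃,x₄,x₅}, {x₁,x₂,x₃,x₄,x₆}, {x₁,x₂,x₃,x₅,x₆}, {x₁,x₂,x₄,x₅,x₆}, {x₁,x₃,x₄,x₅,x₆}, {x₂,x₃,x₄,x₅,x₆}, S } (|σ(𝒢)| = 64).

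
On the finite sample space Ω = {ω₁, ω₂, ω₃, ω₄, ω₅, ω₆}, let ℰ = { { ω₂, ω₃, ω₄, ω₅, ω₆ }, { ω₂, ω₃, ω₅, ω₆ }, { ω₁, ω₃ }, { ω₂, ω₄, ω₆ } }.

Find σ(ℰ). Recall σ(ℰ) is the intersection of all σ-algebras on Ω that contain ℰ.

σ(ℰ) (32 sets): { {}, { ω₁ }, { ω₃ }, { ω₄ }, { ω₅ }, { ω₁, ω₃ }, { ω₁, ω₄ }, { ω₁, ω₅ }, { ω₂, ω₆ }, { ω₃, ω₄ }, { ω₃, ω₅ }, { ω₄, ω₅ }, { ω₁, ω₂, ω₆ }, { ω₁, ω₃, ω₄ }, { ω₁, ω₃, ω₅ }, { ω₁, ω₄, ω₅ }, { ω₂, ω₃, ω₆ }, { ω₂, ω₄, ω₆ }, { ω₂, ω₅, ω₆ }, { ω₃, ω₄, ω₅ }, { ω₁, ω₂, ω₃, ω₆ }, { ω₁, ω₂, ω₄, ω₆ }, { ω₁, ω₂, ω₅, ω₆ }, { ω₁, ω₃, ω₄, ω₅ }, { ω₂, ω₃, ω₄, ω₆ }, { ω₂, ω₃, ω₅, ω₆ }, { ω₂, ω₄, ω₅, ω₆ }, { ω₁, ω₂, ω₃, ω₄, ω₆ }, { ω₁, ω₂, ω₃, ω₅, ω₆ }, { ω₁, ω₂, ω₄, ω₅, ω₆ }, { ω₂, ω₃, ω₄, ω₅, ω₆ }, Ω }

Check:
Initial family (6 sets): { {}, { ω₁, ω₃ }, { ω₂, ω₄, ω₆ }, { ω₂, ω₃, ω₅, ω₆ }, { ω₂, ω₃, ω₄, ω₅, ω₆ }, Ω }.
Round 1: 6 new —
  { ω₁ }  = Ω∖{ ω₂, ω₃, ω₄, ω₅, ω₆ }
  { ω₁, ω₄ }  = Ω∖{ ω₂, ω₃, ω₅, ω₆ }
  { ω₁, ω₃, ω₅ }  = Ω∖{ ω₂, ω₄, ω₆ }
  { ω₂, ω₄, ω₅, ω₆ }  = Ω∖{ ω₁, ω₃ }
  { ω₁, ω₂, ω₃, ω₄, ω₆ }  = { ω₂, ω₄, ω₆ } ∪ { ω₁, ω₃ }
  { ω₁, ω₂, ω₃, ω₅, ω₆ }  = { ω₁, ω₃ } ∪ { ω₂, ω₃, ω₅, ω₆ }
  — 12 sets.
Round 2. New:
  { ω₄ }  = Ω∖{ ω₁, ω₂, ω₃, ω₅, ω₆ }
  { ω₅ }  = Ω∖{ ω₁, ω₂, ω₃, ω₄, ω₆ }
  { ω₁, ω₃, ω₄ }  = { ω₁, ω₄ } ∪ { ω₁, ω₃ }
  { ω₁, ω₂, ω₄, ω₆ }  = { ω₂, ω₄, ω₆ } ∪ { ω₁, ω₄ }
  { ω₁, ω₃, ω₄, ω₅ }  = { ω₁, ω₃, ω₅ } ∪ { ω₁, ω₄ }
  { ω₁, ω₂, ω₄, ω₅, ω₆ }  = { ω₂, ω₄, ω₅, ω₆ } ∪ { ω₁, ω₄ }
  — 18 sets.
Round 3. New:
  { ω₃ }  = Ω∖{ ω₁, ω₂, ω₄, ω₅, ω₆ }
  { ω₁, ω₅ }  = { ω₁ } ∪ { ω₅ }
  { ω₂, ω₆ }  = Ω∖{ ω₁, ω₃, ω₄, ω₅ }
  { ω₃, ω₅ }  = Ω∖{ ω₁, ω₂, ω₄, ω₆ }
  { ω₄, ω₅ }  = { ω₄ } ∪ { ω₅ }
  { ω₁, ω₄, ω₅ }  = { ω₁, ω₄ } ∪ { ω₅ }
  { ω₂, ω₅, ω₆ }  = Ω∖{ ω₁, ω₃, ω₄ }
  — 25 sets.
Round 4 (7 new):
  { ω₃, ω₄ }  = { ω₃ } ∪ { ω₄ }
  { ω₁, ω₂, ω₆ }  = { ω₂, ω₆ } ∪ { ω₁ }
  { ω₂, ω₃, ω₆ }  = Ω∖{ ω₁, ω₄, ω₅ }
  { ω₃, ω₄, ω₅ }  = { ω₄, ω₅ } ∪ { ω₃ }
  { ω₁, ω₂, ω₃, ω₆ }  = Ω∖{ ω₄, ω₅ }
  { ω₁, ω₂, ω₅, ω₆ }  = { ω₂, ω₅, ω₆ } ∪ { ω₁, ω₅ }
  { ω₂, ω₃, ω₄, ω₆ }  = Ω∖{ ω₁, ω₅ }
  — 32 sets.
After Round 5 the family is unchanged; done.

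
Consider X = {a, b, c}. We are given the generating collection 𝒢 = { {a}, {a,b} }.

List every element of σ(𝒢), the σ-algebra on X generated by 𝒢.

Take S₀ = 𝒢 ∪ {∅, X} = { ∅, {a}, {a,b}, X }.
Iteration 1 (2 new):
  {c}  = ᶜ of {a,b}
  {b,c}  = ᶜ of {a}
Iteration 2: +1 →
  {a,c}  = {c} ∪ {a}
Iteration 3: +1 →
  {b}  = ᶜ of {a,c}
Iteration 4: stable.

|σ(𝒢)| = 8.  σ(𝒢) = { ∅, {a}, {b}, {c}, {a,b}, {a,c}, {b,c}, X }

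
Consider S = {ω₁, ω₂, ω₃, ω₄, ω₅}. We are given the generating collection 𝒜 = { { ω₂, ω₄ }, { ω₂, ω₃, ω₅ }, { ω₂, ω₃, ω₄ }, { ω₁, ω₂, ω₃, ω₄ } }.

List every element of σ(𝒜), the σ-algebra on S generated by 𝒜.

Begin from { {}, { ω₂, ω₄ }, { ω₂, ω₃, ω₄ }, { ω₂, ω₃, ω₅ }, { ω₁, ω₂, ω₃, ω₄ }, S } (that is, 𝒜 plus ∅ and S).
Round 1: +5 →
  { ω₅ }  = { ω₁, ω₂, ω₃, ω₄ }ᶜ
  { ω₁, ω₄ }  = { ω₂, ω₃, ω₅ }ᶜ
  { ω₁, ω₅ }  = { ω₂, ω₃, ω₄ }ᶜ
  { ω₁, ω₃, ω₅ }  = { ω₂, ω₄ }ᶜ
  { ω₂, ω₃, ω₄, ω₅ }  = { ω₂, ω₃, ω₅ } ∪ { ω₂, ω₃, ω₄ }
  — 11 sets.
Round 2 adds 7:
  { ω₁ }  = { ω₂, ω₃, ω₄, ω₅ }ᶜ
  { ω₁, ω₂, ω₄ }  = { ω₁, ω₄ } ∪ { ω₂, ω₄ }
  { ω₁, ω₄, ω₅ }  = { ω₅ } ∪ { ω₁, ω₄ }
  { ω₂, ω₄, ω₅ }  = { ω₅ } ∪ { ω₂, ω₄ }
  { ω₁, ω₂, ω₃, ω₅ }  = { ω₁, ω₃, ω₅ } ∪ { ω₂, ω₃, ω₅ }
  { ω₁, ω₂, ω₄, ω₅ }  = { ω₁, ω₅ } ∪ { ω₂, ω₄ }
  { ω₁, ω₃, ω₄, ω₅ }  = { ω₁, ω₃, ω₅ } ∪ { ω₁, ω₄ }
  — 18 sets.
Round 3: 6 new —
  { ω₂ }  = { ω₁, ω₃, ω₄, ω₅ }ᶜ
  { ω₃ }  = { ω₁, ω₂, ω₄, ω₅ }ᶜ
  { ω₄ }  = { ω₁, ω₂, ω₃, ω₅ }ᶜ
  { ω₁, ω₃ }  = { ω₂, ω₄, ω₅ }ᶜ
  { ω₂, ω₃ }  = { ω₁, ω₄, ω₅ }ᶜ
  { ω₃, ω₅ }  = { ω₁, ω₂, ω₄ }ᶜ
  — 24 sets.
Round 4: +8 →
  { ω₁, ω₂ }  = { ω₂ } ∪ { ω₁ }
  { ω₂, ω₅ }  = { ω₂ } ∪ { ω₅ }
  { ω₃, ω₄ }  = { ω₃ } ∪ { ω₄ }
  { ω₄, ω₅ }  = { ω₅ } ∪ { ω₄ }
  { ω₁, ω₂, ω₃ }  = { ω₂ } ∪ { ω₁, ω₃ }
  { ω₁, ω₂, ω₅ }  = { ω₂ } ∪ { ω₁, ω₅ }
  { ω₁, ω₃, ω₄ }  = { ω₃ } ∪ { ω₁, ω₄ }
  { ω₃, ω₄, ω₅ }  = { ω₄ } ∪ { ω₃, ω₅ }
  — 32 sets.
Round 5: closed — nothing new.

σ(𝒜) = { {}, { ω₁ }, { ω₂ }, { ω₃ }, { ω₄ }, { ω₅ }, { ω₁, ω₂ }, { ω₁, ω₃ }, { ω₁, ω₄ }, { ω₁, ω₅ }, { ω₂, ω₃ }, { ω₂, ω₄ }, { ω₂, ω₅ }, { ω₃, ω₄ }, { ω₃, ω₅ }, { ω₄, ω₅ }, { ω₁, ω₂, ω₃ }, { ω₁, ω₂, ω₄ }, { ω₁, ω₂, ω₅ }, { ω₁, ω₃, ω₄ }, { ω₁, ω₃, ω₅ }, { ω₁, ω₄, ω₅ }, { ω₂, ω₃, ω₄ }, { ω₂, ω₃, ω₅ }, { ω₂, ω₄, ω₅ }, { ω₃, ω₄, ω₅ }, { ω₁, ω₂, ω₃, ω₄ }, { ω₁, ω₂, ω₃, ω₅ }, { ω₁, ω₂, ω₄, ω₅ }, { ω₁, ω₃, ω₄, ω₅ }, { ω₂, ω₃, ω₄, ω₅ }, S }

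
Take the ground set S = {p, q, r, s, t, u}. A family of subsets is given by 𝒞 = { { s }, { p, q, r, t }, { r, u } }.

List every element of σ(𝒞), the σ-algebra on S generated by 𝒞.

Take S₀ = 𝒞 ∪ {∅, S} = { {  }, { s }, { r, u }, { p, q, r, t }, S }.
Round 1 (5 new):
  { s, u }  = ᶜ of { p, q, r, t }
  { r, s, u }  = { r, u } ∪ { s }
  { p, q, s, t }  = ᶜ of { r, u }
  { p, q, r, s, t }  = { s } ∪ { p, q, r, t }
  { p, q, r, t, u }  = ᶜ of { s }
  — 10 sets.
Round 2: +3 →
  { u }  = ᶜ of { p, q, r, s, t }
  { p, q, t }  = ᶜ of { r, s, u }
  { p, q, s, t, u }  = { p, q, s, t } ∪ { s, u }
  — 13 sets.
Round 3 adds 2:
  { r }  = ᶜ of { p, q, s, t, u }
  { p, q, t, u }  = { p, q, t } ∪ { u }
  — 15 sets.
Round 4: 1 new —
  { r, s }  = ᶜ of { p, q, t, u }
  — 16 sets.
Round 5 adds nothing — fixpoint reached.

σ(𝒞) = { {  }, { r }, { s }, { u }, { r, s }, { r, u }, { s, u }, { p, q, t }, { r, s, u }, { p, q, r, t }, { p, q, s, t }, { p, q, t, u }, { p, q, r, s, t }, { p, q, r, t, u }, { p, q, s, t, u }, S }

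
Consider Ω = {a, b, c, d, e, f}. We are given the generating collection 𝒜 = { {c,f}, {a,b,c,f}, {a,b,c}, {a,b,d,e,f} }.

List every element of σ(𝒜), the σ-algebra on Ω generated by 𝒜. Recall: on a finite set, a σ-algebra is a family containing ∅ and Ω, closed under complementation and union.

σ(𝒜) = { {}, {c}, {f}, {a,b}, {c,f}, {d,e}, {a,b,c}, {a,b,f}, {c,d,e}, {d,e,f}, {a,b,c,f}, {a,b,d,e}, {c,d,e,f}, {a,b,c,d,e}, {a,b,d,e,f}, Ω }

Working:
Start: 𝒜 ∪ {∅, Ω} = { {}, {c,f}, {a,b,c}, {a,b,c,f}, {a,b,d,e,f}, Ω }.
Round 1 (4 new):
  {c}  = complement {a,b,d,e,f}
  {d,e}  = complement {a,b,c,f}
  {d,e,f}  = complement {a,b,c}
  {a,b,d,e}  = complement {c,f}
  (now 10)
Round 2. New:
  {c,d,e}  = {d,e} ∪ {c}
  {c,d,e,f}  = {d,e} ∪ {c,f}
  {a,b,c,d,e}  = {a,b,c} ∪ {a,b,d,e}
  (now 13)
Round 3 adds 3:
  {f}  = complement {a,b,c,d,e}
  {a,b}  = complement {c,d,e,f}
  {a,b,f}  = complement {c,d,e}
  (now 16)
Round 4: closed — nothing new.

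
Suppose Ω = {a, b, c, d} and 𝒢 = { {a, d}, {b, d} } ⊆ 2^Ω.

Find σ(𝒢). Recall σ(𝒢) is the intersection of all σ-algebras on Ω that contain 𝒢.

Initial family (4 sets): { {}, {a, d}, {b, d}, Ω }.
Step 1. New:
  {a, c}  = complement {b, d}
  {b, c}  = complement {a, d}
  {a, b, d}  = {b, d} ∪ {a, d}
Step 2 (4 new):
  {c}  = complement {a, b, d}
  {a, b, c}  = {b, c} ∪ {a, c}
  {a, c, d}  = {a, d} ∪ {a, c}
  {b, c, d}  = {b, c} ∪ {b, d}
Step 3: 3 new —
  {a}  = complement {b, c, d}
  {b}  = complement {a, c, d}
  {d}  = complement {a, b, c}
Step 4. New:
  {a, b}  = {b} ∪ {a}
  {c, d}  = {c} ∪ {d}
Step 5 adds nothing — fixpoint reached.

σ(𝒢) = { {}, {a}, {b}, {c}, {d}, {a, b}, {a, c}, {a, d}, {b, c}, {b, d}, {c, d}, {a, b, c}, {a, b, d}, {a, c, d}, {b, c, d}, Ω }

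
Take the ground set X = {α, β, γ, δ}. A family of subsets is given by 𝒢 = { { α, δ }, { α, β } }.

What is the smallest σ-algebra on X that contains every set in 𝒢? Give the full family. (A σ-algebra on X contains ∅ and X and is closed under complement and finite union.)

σ(𝒢) = { ∅, { α }, { β }, { γ }, { δ }, { α, β }, { α, γ }, { α, δ }, { β, γ }, { β, δ }, { γ, δ }, { α, β, γ }, { α, β, δ }, { α, γ, δ }, { β, γ, δ }, X }

Working:
Initial family (4 sets): { ∅, { α, β }, { α, δ }, X }.
Pass 1: 3 new —
  { β, γ }  = complement { α, δ }
  { γ, δ }  = complement { α, β }
  { α, β, δ }  = { α, β } ∪ { α, δ }
  (now 7)
Pass 2 (4 new):
  { γ }  = complement { α, β, δ }
  { α, β, γ }  = { β, γ } ∪ { α, β }
  { α, γ, δ }  = { γ, δ } ∪ { α, δ }
  { β, γ, δ }  = { γ, δ } ∪ { β, γ }
  (now 11)
Pass 3: +3 →
  { α }  = complement { β, γ, δ }
  { β }  = complement { α, γ, δ }
  { δ }  = complement { α, β, γ }
  (now 14)
Pass 4 (2 new):
  { α, γ }  = { γ } ∪ { α }
  { β, δ }  = { δ } ∪ { β }
  (now 16)
Pass 5: no new sets; the family is a σ-algebra.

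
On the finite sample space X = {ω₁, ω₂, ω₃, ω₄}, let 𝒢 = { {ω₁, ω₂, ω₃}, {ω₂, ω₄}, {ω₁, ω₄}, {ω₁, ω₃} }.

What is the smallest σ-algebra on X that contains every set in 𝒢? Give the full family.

Initial family (6 sets): { {}, {ω₁, ω₃}, {ω₁, ω₄}, {ω₂, ω₄}, {ω₁, ω₂, ω₃}, X }.
Step 1: +4 →
  {ω₄}  = ᶜ of {ω₁, ω₂, ω₃}
  {ω₂, ω₃}  = ᶜ of {ω₁, ω₄}
  {ω₁, ω₂, ω₄}  = {ω₁, ω₄} ∪ {ω₂, ω₄}
  {ω₁, ω₃, ω₄}  = {ω₁, ω₄} ∪ {ω₁, ω₃}
  — 10 sets.
Step 2: +3 →
  {ω₂}  = ᶜ of {ω₁, ω₃, ω₄}
  {ω₃}  = ᶜ of {ω₁, ω₂, ω₄}
  {ω₂, ω₃, ω₄}  = {ω₂, ω₃} ∪ {ω₄}
  — 13 sets.
Step 3. New:
  {ω₁}  = ᶜ of {ω₂, ω₃, ω₄}
  {ω₃, ω₄}  = {ω₃} ∪ {ω₄}
  — 15 sets.
Step 4: +1 →
  {ω₁, ω₂}  = ᶜ of {ω₃, ω₄}
  — 16 sets.
Step 5 adds nothing — fixpoint reached.

|σ(𝒢)| = 16.  σ(𝒢) = { {}, {ω₁}, {ω₂}, {ω₃}, {ω₄}, {ω₁, ω₂}, {ω₁, ω₃}, {ω₁, ω₄}, {ω₂, ω₃}, {ω₂, ω₄}, {ω₃, ω₄}, {ω₁, ω₂, ω₃}, {ω₁, ω₂, ω₄}, {ω₁, ω₃, ω₄}, {ω₂, ω₃, ω₄}, X }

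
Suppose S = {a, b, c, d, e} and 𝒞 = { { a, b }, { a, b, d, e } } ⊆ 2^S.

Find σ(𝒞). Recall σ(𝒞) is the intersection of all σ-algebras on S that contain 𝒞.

σ(𝒞) (8 sets): { {}, { c }, { a, b }, { d, e }, { a, b, c }, { c, d, e }, { a, b, d, e }, S }

Trace:
Start: 𝒞 ∪ {∅, S} = { {}, { a, b }, { a, b, d, e }, S }.
Pass 1 adds 2:
  { c }  = complement { a, b, d, e }
  { c, d, e }  = complement { a, b }
  — 6 sets.
Pass 2. New:
  { a, b, c }  = { c } ∪ { a, b }
  — 7 sets.
Pass 3 (1 new):
  { d, e }  = complement { a, b, c }
  — 8 sets.
Pass 4: stable.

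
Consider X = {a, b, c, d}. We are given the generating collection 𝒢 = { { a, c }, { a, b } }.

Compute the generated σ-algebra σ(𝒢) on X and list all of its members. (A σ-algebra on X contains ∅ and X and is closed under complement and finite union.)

Answer: σ(𝒢) = { {}, { a }, { b }, { c }, { d }, { a, b }, { a, c }, { a, d }, { b, c }, { b, d }, { c, d }, { a, b, c }, { a, b, d }, { a, c, d }, { b, c, d }, X }

Derivation:
Seed the family with 𝒢 together with ∅ and X: { {}, { a, b }, { a, c }, X }.
Round 1 adds 3:
  { b, d }  = { a, c }ᶜ
  { c, d }  = { a, b }ᶜ
  { a, b, c }  = { a, b } ∪ { a, c }
  — 7 sets.
Round 2: +4 →
  { d }  = { a, b, c }ᶜ
  { a, b, d }  = { a, b } ∪ { b, d }
  { a, c, d }  = { c, d } ∪ { a, c }
  { b, c, d }  = { c, d } ∪ { b, d }
  — 11 sets.
Round 3: 3 new —
  { a }  = { b, c, d }ᶜ
  { b }  = { a, c, d }ᶜ
  { c }  = { a, b, d }ᶜ
  — 14 sets.
Round 4: +2 →
  { a, d }  = { d } ∪ { a }
  { b, c }  = { c } ∪ { b }
  — 16 sets.
Round 5: stable.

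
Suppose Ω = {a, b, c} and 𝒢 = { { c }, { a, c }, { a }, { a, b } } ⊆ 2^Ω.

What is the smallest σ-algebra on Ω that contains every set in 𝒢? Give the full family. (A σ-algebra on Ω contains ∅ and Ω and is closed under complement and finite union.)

σ(𝒢) = { {}, { a }, { b }, { c }, { a, b }, { a, c }, { b, c }, Ω }

Working:
Begin from { {}, { a }, { c }, { a, b }, { a, c }, Ω } (that is, 𝒢 plus ∅ and Ω).
Iteration 1 (2 new):
  { b }  = { a, c }ᶜ
  { b, c }  = { a }ᶜ
  — 8 sets.
Iteration 2: stable.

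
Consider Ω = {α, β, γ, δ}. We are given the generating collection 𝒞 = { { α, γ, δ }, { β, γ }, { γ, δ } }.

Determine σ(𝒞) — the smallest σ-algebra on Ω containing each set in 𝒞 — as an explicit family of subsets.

Answer: σ(𝒞) = { {  }, { α }, { β }, { γ }, { δ }, { α, β }, { α, γ }, { α, δ }, { β, γ }, { β, δ }, { γ, δ }, { α, β, γ }, { α, β, δ }, { α, γ, δ }, { β, γ, δ }, Ω }

Working:
Take S₀ = 𝒞 ∪ {∅, Ω} = { {  }, { β, γ }, { γ, δ }, { α, γ, δ }, Ω }.
Iteration 1 adds 4:
  { β }  = ᶜ of { α, γ, δ }
  { α, β }  = ᶜ of { γ, δ }
  { α, δ }  = ᶜ of { β, γ }
  { β, γ, δ }  = { γ, δ } ∪ { β, γ }
  [9 total]
Iteration 2. New:
  { α }  = ᶜ of { β, γ, δ }
  { α, β, γ }  = { α, β } ∪ { β, γ }
  { α, β, δ }  = { α, β } ∪ { α, δ }
  [12 total]
Iteration 3: 2 new —
  { γ }  = ᶜ of { α, β, δ }
  { δ }  = ᶜ of { α, β, γ }
  [14 total]
Iteration 4 adds 2:
  { α, γ }  = { γ } ∪ { α }
  { β, δ }  = { δ } ∪ { β }
  [16 total]
Iteration 5: stable.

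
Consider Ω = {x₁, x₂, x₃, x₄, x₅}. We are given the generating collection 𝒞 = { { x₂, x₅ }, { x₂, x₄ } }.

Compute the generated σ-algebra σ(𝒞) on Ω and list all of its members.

Begin from { ∅, { x₂, x₄ }, { x₂, x₅ }, Ω } (that is, 𝒞 plus ∅ and Ω).
Step 1 adds 3:
  { x₁, x₃, x₄ }  = { x₂, x₅ }ᶜ
  { x₁, x₃, x₅ }  = { x₂, x₄ }ᶜ
  { x₂, x₄, x₅ }  = { x₂, x₅ } ∪ { x₂, x₄ }
  (now 7)
Step 2: +4 →
  { x₁, x₃ }  = { x₂, x₄, x₅ }ᶜ
  { x₁, x₂, x₃, x₄ }  = { x₁, x₃, x₄ } ∪ { x₂, x₄ }
  { x₁, x₂, x₃, x₅ }  = { x₂, x₅ } ∪ { x₁, x₃, x₅ }
  { x₁, x₃, x₄, x₅ }  = { x₁, x₃, x₄ } ∪ { x₁, x₃, x₅ }
  (now 11)
Step 3 (3 new):
  { x₂ }  = { x₁, x₃, x₄, x₅ }ᶜ
  { x₄ }  = { x₁, x₂, x₃, x₅ }ᶜ
  { x₅ }  = { x₁, x₂, x₃, x₄ }ᶜ
  (now 14)
Step 4 (2 new):
  { x₄, x₅ }  = { x₄ } ∪ { x₅ }
  { x₁, x₂, x₃ }  = { x₁, x₃ } ∪ { x₂ }
  (now 16)
Step 5: already closed under ᶜ and ∪.

Hence σ(𝒞) has 16 members: { ∅, { x₂ }, { x₄ }, { x₅ }, { x₁, x₃ }, { x₂, x₄ }, { x₂, x₅ }, { x₄, x₅ }, { x₁, x₂, x₃ }, { x₁, x₃, x₄ }, { x₁, x₃, x₅ }, { x₂, x₄, x₅ }, { x₁, x₂, x₃, x₄ }, { x₁, x₂, x₃, x₅ }, { x₁, x₃, x₄, x₅ }, Ω }.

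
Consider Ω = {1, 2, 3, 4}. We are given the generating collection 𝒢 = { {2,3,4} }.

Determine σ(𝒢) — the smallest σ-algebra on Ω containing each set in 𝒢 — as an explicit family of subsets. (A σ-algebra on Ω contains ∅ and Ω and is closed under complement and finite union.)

Seed the family with 𝒢 together with ∅ and Ω: { ∅, {2,3,4}, Ω }.
Step 1. New:
  {1}  = complement {2,3,4}
  [4 total]
Step 2: no new sets; the family is a σ-algebra.

|σ(𝒢)| = 4.  σ(𝒢) = { ∅, {1}, {2,3,4}, Ω }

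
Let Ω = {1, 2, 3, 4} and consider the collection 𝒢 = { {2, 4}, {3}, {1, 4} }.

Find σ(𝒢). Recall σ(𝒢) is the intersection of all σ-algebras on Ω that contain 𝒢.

Initial family (5 sets): { {}, {3}, {1, 4}, {2, 4}, Ω }.
Iteration 1 adds 5:
  {1, 3}  = {2, 4}ᶜ
  {2, 3}  = {1, 4}ᶜ
  {1, 2, 4}  = {3}ᶜ
  {1, 3, 4}  = {3} ∪ {1, 4}
  {2, 3, 4}  = {3} ∪ {2, 4}
Iteration 2: +3 →
  {1}  = {2, 3, 4}ᶜ
  {2}  = {1, 3, 4}ᶜ
  {1, 2, 3}  = {2, 3} ∪ {1, 3}
Iteration 3 adds 2:
  {4}  = {1, 2, 3}ᶜ
  {1, 2}  = {2} ∪ {1}
Iteration 4 (1 new):
  {3, 4}  = {1, 2}ᶜ
Iteration 5: no new sets; the family is a σ-algebra.

Therefore σ(𝒢) = { {}, {1}, {2}, {3}, {4}, {1, 2}, {1, 3}, {1, 4}, {2, 3}, {2, 4}, {3, 4}, {1, 2, 3}, {1, 2, 4}, {1, 3, 4}, {2, 3, 4}, Ω } (|σ(𝒢)| = 16).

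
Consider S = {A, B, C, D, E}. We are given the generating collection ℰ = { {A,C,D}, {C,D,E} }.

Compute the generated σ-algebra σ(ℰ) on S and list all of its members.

Take S₀ = ℰ ∪ {∅, S} = { ∅, {A,C,D}, {C,D,E}, S }.
Step 1 adds 3:
  {A,B}  = complement {C,D,E}
  {B,E}  = complement {A,C,D}
  {A,C,D,E}  = {C,D,E} ∪ {A,C,D}
  |family| = 7
Step 2: +4 →
  {B}  = complement {A,C,D,E}
  {A,B,E}  = {B,E} ∪ {A,B}
  {A,B,C,D}  = {A,C,D} ∪ {A,B}
  {B,C,D,E}  = {B,E} ∪ {C,D,E}
  |family| = 11
Step 3 adds 3:
  {A}  = complement {B,C,D,E}
  {E}  = complement {A,B,C,D}
  {C,D}  = complement {A,B,E}
  |family| = 14
Step 4: 2 new —
  {A,E}  = {E} ∪ {A}
  {B,C,D}  = {C,D} ∪ {B}
  |family| = 16
After Step 5 the family is unchanged; done.

σ(ℰ) = { ∅, {A}, {B}, {E}, {A,B}, {A,E}, {B,E}, {C,D}, {A,B,E}, {A,C,D}, {B,C,D}, {C,D,E}, {A,B,C,D}, {A,C,D,E}, {B,C,D,E}, S }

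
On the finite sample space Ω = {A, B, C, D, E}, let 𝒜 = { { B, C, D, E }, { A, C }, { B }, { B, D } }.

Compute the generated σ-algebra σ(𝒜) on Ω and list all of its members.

σ(𝒜) (32 sets): { {}, { A }, { B }, { C }, { D }, { E }, { A, B }, { A, C }, { A, D }, { A, E }, { B, C }, { B, D }, { B, E }, { C, D }, { C, E }, { D, E }, { A, B, C }, { A, B, D }, { A, B, E }, { A, C, D }, { A, C, E }, { A, D, E }, { B, C, D }, { B, C, E }, { B, D, E }, { C, D, E }, { A, B, C, D }, { A, B, C, E }, { A, B, D, E }, { A, C, D, E }, { B, C, D, E }, Ω }

Derivation:
Seed the family with 𝒜 together with ∅ and Ω: { {}, { B }, { A, C }, { B, D }, { B, C, D, E }, Ω }.
Step 1: 6 new —
  { A }  = complement { B, C, D, E }
  { A, B, C }  = { A, C } ∪ { B }
  { A, C, E }  = complement { B, D }
  { B, D, E }  = complement { A, C }
  { A, B, C, D }  = { A, C } ∪ { B, D }
  { A, C, D, E }  = complement { B }
  (now 12)
Step 2 adds 6:
  { E }  = complement { A, B, C, D }
  { A, B }  = { B } ∪ { A }
  { D, E }  = complement { A, B, C }
  { A, B, D }  = { B, D } ∪ { A }
  { A, B, C, E }  = { A, B, C } ∪ { A, C, E }
  { A, B, D, E }  = { B, D, E } ∪ { A }
  (now 18)
Step 3: +8 →
  { C }  = complement { A, B, D, E }
  { D }  = complement { A, B, C, E }
  { A, E }  = { E } ∪ { A }
  { B, E }  = { B } ∪ { E }
  { C, E }  = complement { A, B, D }
  { A, B, E }  = { A, B } ∪ { E }
  { A, D, E }  = { D, E } ∪ { A }
  { C, D, E }  = complement { A, B }
  (now 26)
Step 4 adds 6:
  { A, D }  = { D } ∪ { A }
  { B, C }  = complement { A, D, E }
  { C, D }  = complement { A, B, E }
  { A, C, D }  = complement { B, E }
  { B, C, D }  = complement { A, E }
  { B, C, E }  = { B, E } ∪ { C }
  (now 32)
Step 5: stable.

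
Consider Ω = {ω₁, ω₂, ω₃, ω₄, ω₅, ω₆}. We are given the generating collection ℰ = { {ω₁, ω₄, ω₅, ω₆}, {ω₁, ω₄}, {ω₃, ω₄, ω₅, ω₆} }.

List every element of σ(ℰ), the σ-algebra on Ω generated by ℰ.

Initial family (5 sets): { ∅, {ω₁, ω₄}, {ω₁, ω₄, ω₅, ω₆}, {ω₃, ω₄, ω₅, ω₆}, Ω }.
Step 1 adds 4:
  {ω₁, ω₂}  = complement {ω₃, ω₄, ω₅, ω₆}
  {ω₂, ω₃}  = complement {ω₁, ω₄, ω₅, ω₆}
  {ω₂, ω₃, ω₅, ω₆}  = complement {ω₁, ω₄}
  {ω₁, ω₃, ω₄, ω₅, ω₆}  = {ω₁, ω₄} ∪ {ω₃, ω₄, ω₅, ω₆}
  |family| = 9
Step 2 (7 new):
  {ω₂}  = complement {ω₁, ω₃, ω₄, ω₅, ω₆}
  {ω₁, ω₂, ω₃}  = {ω₁, ω₂} ∪ {ω₂, ω₃}
  {ω₁, ω₂, ω₄}  = {ω₁, ω₂} ∪ {ω₁, ω₄}
  {ω₁, ω₂, ω₃, ω₄}  = {ω₂, ω₃} ∪ {ω₁, ω₄}
  {ω₁, ω₂, ω₃, ω₅, ω₆}  = {ω₁, ω₂} ∪ {ω₂, ω₃, ω₅, ω₆}
  {ω₁, ω₂, ω₄, ω₅, ω₆}  = {ω₁, ω₂} ∪ {ω₁, ω₄, ω₅, ω₆}
  {ω₂, ω₃, ω₄, ω₅, ω₆}  = {ω₃, ω₄, ω₅, ω₆} ∪ {ω₂, ω₃}
  |family| = 16
Step 3: 6 new —
  {ω₁}  = complement {ω₂, ω₃, ω₄, ω₅, ω₆}
  {ω₃}  = complement {ω₁, ω₂, ω₄, ω₅, ω₆}
  {ω₄}  = complement {ω₁, ω₂, ω₃, ω₅, ω₆}
  {ω₅, ω₆}  = complement {ω₁, ω₂, ω₃, ω₄}
  {ω₃, ω₅, ω₆}  = complement {ω₁, ω₂, ω₄}
  {ω₄, ω₅, ω₆}  = complement {ω₁, ω₂, ω₃}
  |family| = 22
Step 4: 10 new —
  {ω₁, ω₃}  = {ω₁} ∪ {ω₃}
  {ω₂, ω₄}  = {ω₂} ∪ {ω₄}
  {ω₃, ω₄}  = {ω₃} ∪ {ω₄}
  {ω₁, ω₃, ω₄}  = {ω₃} ∪ {ω₁, ω₄}
  {ω₁, ω₅, ω₆}  = {ω₅, ω₆} ∪ {ω₁}
  {ω₂, ω₃, ω₄}  = {ω₂, ω₃} ∪ {ω₄}
  {ω₂, ω₅, ω₆}  = {ω₅, ω₆} ∪ {ω₂}
  {ω₁, ω₂, ω₅, ω₆}  = {ω₅, ω₆} ∪ {ω₁, ω₂}
  {ω₁, ω₃, ω₅, ω₆}  = {ω₁} ∪ {ω₃, ω₅, ω₆}
  {ω₂, ω₄, ω₅, ω₆}  = {ω₂} ∪ {ω₄, ω₅, ω₆}
  |family| = 32
Step 5 adds nothing — fixpoint reached.

|σ(ℰ)| = 32.  σ(ℰ) = { ∅, {ω₁}, {ω₂}, {ω₃}, {ω₄}, {ω₁, ω₂}, {ω₁, ω₃}, {ω₁, ω₄}, {ω₂, ω₃}, {ω₂, ω₄}, {ω₃, ω₄}, {ω₅, ω₆}, {ω₁, ω₂, ω₃}, {ω₁, ω₂, ω₄}, {ω₁, ω₃, ω₄}, {ω₁, ω₅, ω₆}, {ω₂, ω₃, ω₄}, {ω₂, ω₅, ω₆}, {ω₃, ω₅, ω₆}, {ω₄, ω₅, ω₆}, {ω₁, ω₂, ω₃, ω₄}, {ω₁, ω₂, ω₅, ω₆}, {ω₁, ω₃, ω₅, ω₆}, {ω₁, ω₄, ω₅, ω₆}, {ω₂, ω₃, ω₅, ω₆}, {ω₂, ω₄, ω₅, ω₆}, {ω₃, ω₄, ω₅, ω₆}, {ω₁, ω₂, ω₃, ω₅, ω₆}, {ω₁, ω₂, ω₄, ω₅, ω₆}, {ω₁, ω₃, ω₄, ω₅, ω₆}, {ω₂, ω₃, ω₄, ω₅, ω₆}, Ω }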